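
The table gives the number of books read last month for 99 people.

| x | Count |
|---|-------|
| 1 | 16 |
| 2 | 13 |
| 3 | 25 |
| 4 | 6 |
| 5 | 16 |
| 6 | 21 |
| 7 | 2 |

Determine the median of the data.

Cumulative frequencies: 16, 29, 54, 60, 76, 97, 99
n = 99, so the median is the value in position (n+1)/2 = 50.
Position 50 falls at value 3.

3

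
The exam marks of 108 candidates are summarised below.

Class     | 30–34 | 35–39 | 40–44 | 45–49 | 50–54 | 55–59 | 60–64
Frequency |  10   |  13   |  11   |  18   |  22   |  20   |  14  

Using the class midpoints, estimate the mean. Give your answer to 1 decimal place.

Midpoints: 32, 37, 42, 47, 52, 57, 62
Σfm = 10×32 + 13×37 + 11×42 + 18×47 + 22×52 + 20×57 + 14×62 = 5261
n = Σf = 108
Mean = 5261 / 108 = 48.7130

48.7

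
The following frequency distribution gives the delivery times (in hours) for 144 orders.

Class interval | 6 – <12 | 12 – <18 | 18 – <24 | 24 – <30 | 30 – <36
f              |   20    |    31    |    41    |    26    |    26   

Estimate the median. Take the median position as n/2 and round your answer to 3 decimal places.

21.073

Cumulative frequencies: 20, 51, 92, 118, 144
n = 144; position = n/2 = 72.
This falls in the class 18 – <24: L = 18, F = 51, f = 41, h = 6.
Median ≈ 18 + ((72 − 51) / 41) × 6 = 21.0732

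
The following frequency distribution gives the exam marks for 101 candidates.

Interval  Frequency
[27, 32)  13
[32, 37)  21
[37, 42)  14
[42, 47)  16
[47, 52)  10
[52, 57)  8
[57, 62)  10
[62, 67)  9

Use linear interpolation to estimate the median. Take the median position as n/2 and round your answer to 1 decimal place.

Cumulative frequencies: 13, 34, 48, 64, 74, 82, 92, 101
n = 101; position = n/2 = 50.5.
This falls in the class [42, 47): L = 42, F = 48, f = 16, h = 5.
Median ≈ 42 + ((50.5 − 48) / 16) × 5 = 42.7812

42.8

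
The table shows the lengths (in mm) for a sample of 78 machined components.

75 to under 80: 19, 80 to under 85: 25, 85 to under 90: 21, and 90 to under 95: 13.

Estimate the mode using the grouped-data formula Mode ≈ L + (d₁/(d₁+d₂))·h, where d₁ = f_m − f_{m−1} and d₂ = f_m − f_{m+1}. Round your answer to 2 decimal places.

83.00

Modal class: 80 to under 85 (highest frequency 25).
d₁ = 25 − 19 = 6, d₂ = 25 − 21 = 4
Mode ≈ 80 + (6/(6+4)) × 5 = 80 + 3.0000 = 83.0000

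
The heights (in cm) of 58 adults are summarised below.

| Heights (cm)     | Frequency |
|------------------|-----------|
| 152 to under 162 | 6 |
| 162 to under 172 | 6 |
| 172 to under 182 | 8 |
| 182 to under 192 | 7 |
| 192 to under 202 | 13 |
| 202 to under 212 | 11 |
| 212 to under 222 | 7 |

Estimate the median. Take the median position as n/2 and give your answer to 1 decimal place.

Cumulative frequencies: 6, 12, 20, 27, 40, 51, 58
n = 58; position = n/2 = 29.
This falls in the class 192 to under 202: L = 192, F = 27, f = 13, h = 10.
Median ≈ 192 + ((29 − 27) / 13) × 10 = 193.5385

193.5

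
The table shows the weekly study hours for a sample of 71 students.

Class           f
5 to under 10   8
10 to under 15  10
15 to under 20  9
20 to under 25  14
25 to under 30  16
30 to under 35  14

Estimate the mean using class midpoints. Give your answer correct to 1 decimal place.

21.9

Midpoints: 7.5, 12.5, 17.5, 22.5, 27.5, 32.5
Σfm = 8×7.5 + 10×12.5 + 9×17.5 + 14×22.5 + 16×27.5 + 14×32.5 = 1552.5
n = Σf = 71
Mean = 1552.5 / 71 = 21.8662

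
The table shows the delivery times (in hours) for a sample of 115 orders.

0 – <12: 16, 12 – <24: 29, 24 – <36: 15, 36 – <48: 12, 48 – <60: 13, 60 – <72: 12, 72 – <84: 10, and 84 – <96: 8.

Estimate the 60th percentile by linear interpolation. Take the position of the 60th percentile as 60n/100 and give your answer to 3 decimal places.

45.000

Cumulative frequencies: 16, 45, 60, 72, 85, 97, 107, 115
n = 115; position = 60n/100 = 69.
This falls in the class 36 – <48: L = 36, F = 60, f = 12, h = 12.
60th percentile ≈ 36 + ((69 − 60) / 12) × 12 = 45.0000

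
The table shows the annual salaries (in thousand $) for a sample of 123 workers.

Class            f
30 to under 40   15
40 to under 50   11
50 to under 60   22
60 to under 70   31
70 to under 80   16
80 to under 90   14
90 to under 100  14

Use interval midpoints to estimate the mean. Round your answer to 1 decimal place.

Midpoints: 35, 45, 55, 65, 75, 85, 95
Σfm = 15×35 + 11×45 + 22×55 + 31×65 + 16×75 + 14×85 + 14×95 = 7965
n = Σf = 123
Mean = 7965 / 123 = 64.7561

64.8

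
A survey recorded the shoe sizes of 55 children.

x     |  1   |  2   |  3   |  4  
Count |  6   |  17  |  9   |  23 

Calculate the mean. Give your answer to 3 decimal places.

Values: 1, 2, 3, 4
Σfx = 6×1 + 17×2 + 9×3 + 23×4 = 159
n = Σf = 55
Mean = 159 / 55 = 2.8909

2.891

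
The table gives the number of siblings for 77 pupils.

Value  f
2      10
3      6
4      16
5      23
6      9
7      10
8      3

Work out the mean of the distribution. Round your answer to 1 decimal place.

Values: 2, 3, 4, 5, 6, 7, 8
Σfx = 10×2 + 6×3 + 16×4 + 23×5 + 9×6 + 10×7 + 3×8 = 365
n = Σf = 77
Mean = 365 / 77 = 4.7403

4.7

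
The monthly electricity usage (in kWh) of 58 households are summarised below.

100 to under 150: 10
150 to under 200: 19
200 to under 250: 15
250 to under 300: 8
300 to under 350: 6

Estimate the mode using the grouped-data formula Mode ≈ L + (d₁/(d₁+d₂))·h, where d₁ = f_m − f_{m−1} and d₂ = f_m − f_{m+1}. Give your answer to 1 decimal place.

184.6

Modal class: 150 to under 200 (highest frequency 19).
d₁ = 19 − 10 = 9, d₂ = 19 − 15 = 4
Mode ≈ 150 + (9/(9+4)) × 50 = 150 + 34.6154 = 184.6154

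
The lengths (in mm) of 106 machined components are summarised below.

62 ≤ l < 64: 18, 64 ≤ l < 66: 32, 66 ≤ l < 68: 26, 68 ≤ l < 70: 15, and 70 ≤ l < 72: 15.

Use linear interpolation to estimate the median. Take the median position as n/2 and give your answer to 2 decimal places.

66.23

Cumulative frequencies: 18, 50, 76, 91, 106
n = 106; position = n/2 = 53.
This falls in the class 66 ≤ l < 68: L = 66, F = 50, f = 26, h = 2.
Median ≈ 66 + ((53 − 50) / 26) × 2 = 66.2308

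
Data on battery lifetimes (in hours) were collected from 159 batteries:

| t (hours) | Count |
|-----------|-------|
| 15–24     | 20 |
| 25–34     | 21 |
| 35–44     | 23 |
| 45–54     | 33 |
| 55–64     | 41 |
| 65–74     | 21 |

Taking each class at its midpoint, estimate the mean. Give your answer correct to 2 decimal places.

46.86

Midpoints: 19.5, 29.5, 39.5, 49.5, 59.5, 69.5
Σfm = 20×19.5 + 21×29.5 + 23×39.5 + 33×49.5 + 41×59.5 + 21×69.5 = 7450.5
n = Σf = 159
Mean = 7450.5 / 159 = 46.8585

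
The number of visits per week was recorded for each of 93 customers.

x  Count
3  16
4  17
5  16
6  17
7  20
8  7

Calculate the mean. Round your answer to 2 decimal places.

Values: 3, 4, 5, 6, 7, 8
Σfx = 16×3 + 17×4 + 16×5 + 17×6 + 20×7 + 7×8 = 494
n = Σf = 93
Mean = 494 / 93 = 5.3118

5.31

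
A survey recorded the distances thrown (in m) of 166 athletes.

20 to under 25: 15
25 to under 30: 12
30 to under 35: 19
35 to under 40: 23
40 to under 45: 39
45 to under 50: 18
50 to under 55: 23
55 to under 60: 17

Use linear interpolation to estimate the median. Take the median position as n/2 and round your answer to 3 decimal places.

41.795

Cumulative frequencies: 15, 27, 46, 69, 108, 126, 149, 166
n = 166; position = n/2 = 83.
This falls in the class 40 to under 45: L = 40, F = 69, f = 39, h = 5.
Median ≈ 40 + ((83 − 69) / 39) × 5 = 41.7949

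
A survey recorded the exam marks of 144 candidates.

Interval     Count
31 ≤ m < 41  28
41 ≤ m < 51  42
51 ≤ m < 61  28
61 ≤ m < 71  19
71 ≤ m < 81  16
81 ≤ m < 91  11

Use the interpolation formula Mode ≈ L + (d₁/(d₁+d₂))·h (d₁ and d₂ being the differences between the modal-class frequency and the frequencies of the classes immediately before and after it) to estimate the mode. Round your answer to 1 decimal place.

46.0

Modal class: 41 ≤ m < 51 (highest frequency 42).
d₁ = 42 − 28 = 14, d₂ = 42 − 28 = 14
Mode ≈ 41 + (14/(14+14)) × 10 = 41 + 5.0000 = 46.0000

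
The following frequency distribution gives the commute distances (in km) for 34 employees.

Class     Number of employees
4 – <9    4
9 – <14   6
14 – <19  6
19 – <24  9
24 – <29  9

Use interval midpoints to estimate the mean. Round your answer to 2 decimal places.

Midpoints: 6.5, 11.5, 16.5, 21.5, 26.5
Σfm = 4×6.5 + 6×11.5 + 6×16.5 + 9×21.5 + 9×26.5 = 626
n = Σf = 34
Mean = 626 / 34 = 18.4118

18.41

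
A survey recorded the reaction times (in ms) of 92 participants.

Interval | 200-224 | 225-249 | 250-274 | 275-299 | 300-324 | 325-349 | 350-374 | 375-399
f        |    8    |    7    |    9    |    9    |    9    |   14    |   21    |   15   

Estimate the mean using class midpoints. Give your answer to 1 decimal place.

Midpoints: 212, 237, 262, 287, 312, 337, 362, 387
Σfm = 8×212 + 7×237 + 9×262 + 9×287 + 9×312 + 14×337 + 21×362 + 15×387 = 29229
n = Σf = 92
Mean = 29229 / 92 = 317.7065

317.7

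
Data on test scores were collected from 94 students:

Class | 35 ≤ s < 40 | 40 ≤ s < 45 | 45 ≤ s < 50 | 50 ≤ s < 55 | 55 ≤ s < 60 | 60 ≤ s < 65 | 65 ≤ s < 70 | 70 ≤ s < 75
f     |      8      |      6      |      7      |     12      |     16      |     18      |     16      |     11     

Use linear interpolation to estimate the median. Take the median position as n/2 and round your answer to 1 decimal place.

59.4

Cumulative frequencies: 8, 14, 21, 33, 49, 67, 83, 94
n = 94; position = n/2 = 47.
This falls in the class 55 ≤ s < 60: L = 55, F = 33, f = 16, h = 5.
Median ≈ 55 + ((47 − 33) / 16) × 5 = 59.3750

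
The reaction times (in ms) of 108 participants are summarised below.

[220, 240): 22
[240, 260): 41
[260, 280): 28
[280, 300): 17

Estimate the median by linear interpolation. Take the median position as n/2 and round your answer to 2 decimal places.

Cumulative frequencies: 22, 63, 91, 108
n = 108; position = n/2 = 54.
This falls in the class [240, 260): L = 240, F = 22, f = 41, h = 20.
Median ≈ 240 + ((54 − 22) / 41) × 20 = 255.6098

255.61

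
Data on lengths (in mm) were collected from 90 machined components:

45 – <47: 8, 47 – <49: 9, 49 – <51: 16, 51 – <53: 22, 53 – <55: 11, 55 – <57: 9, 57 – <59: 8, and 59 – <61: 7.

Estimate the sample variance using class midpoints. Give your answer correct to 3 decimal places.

15.691

Midpoints: 46, 48, 50, 52, 54, 56, 58, 60
n = 90, Σfm = 4726, mean = 52.5111
Σfm² = 249564
Σf(m − x̄)² = Σfm² − (Σfm)²/n = 249564 − 4726²/90 = 1396.4889
Sample variance = 1396.4889 / 89 = 15.6909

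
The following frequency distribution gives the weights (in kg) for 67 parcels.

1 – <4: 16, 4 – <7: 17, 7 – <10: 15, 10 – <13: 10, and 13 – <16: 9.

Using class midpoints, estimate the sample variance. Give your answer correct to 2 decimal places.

16.42

Midpoints: 2.5, 5.5, 8.5, 11.5, 14.5
n = 67, Σfm = 506.5, mean = 7.5597
Σfm² = 4912.75
Σf(m − x̄)² = Σfm² − (Σfm)²/n = 4912.75 − 506.5²/67 = 1083.7612
Sample variance = 1083.7612 / 66 = 16.4206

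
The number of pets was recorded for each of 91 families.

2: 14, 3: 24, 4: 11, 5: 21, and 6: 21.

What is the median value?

4

Cumulative frequencies: 14, 38, 49, 70, 91
n = 91, so the median is the value in position (n+1)/2 = 46.
Position 46 falls at value 4.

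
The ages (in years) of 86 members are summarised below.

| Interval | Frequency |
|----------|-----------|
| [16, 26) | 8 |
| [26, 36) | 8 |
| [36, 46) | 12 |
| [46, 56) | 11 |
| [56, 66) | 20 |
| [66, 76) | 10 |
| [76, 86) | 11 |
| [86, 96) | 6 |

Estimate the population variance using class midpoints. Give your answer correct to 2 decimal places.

404.02

Midpoints: 21, 31, 41, 51, 61, 71, 81, 91
n = 86, Σfm = 4836, mean = 56.2326
Σfm² = 306686
Σf(m − x̄)² = Σfm² − (Σfm)²/n = 306686 − 4836²/86 = 34745.3488
Population variance = 34745.3488 / 86 = 404.0157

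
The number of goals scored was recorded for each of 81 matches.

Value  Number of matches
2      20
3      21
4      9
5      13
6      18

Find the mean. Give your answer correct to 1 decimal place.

Values: 2, 3, 4, 5, 6
Σfx = 20×2 + 21×3 + 9×4 + 13×5 + 18×6 = 312
n = Σf = 81
Mean = 312 / 81 = 3.8519

3.9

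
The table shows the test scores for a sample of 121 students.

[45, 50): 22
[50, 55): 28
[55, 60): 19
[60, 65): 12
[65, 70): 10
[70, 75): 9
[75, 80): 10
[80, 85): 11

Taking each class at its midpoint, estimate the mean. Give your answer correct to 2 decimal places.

60.89

Midpoints: 47.5, 52.5, 57.5, 62.5, 67.5, 72.5, 77.5, 82.5
Σfm = 22×47.5 + 28×52.5 + 19×57.5 + 12×62.5 + 10×67.5 + 9×72.5 + 10×77.5 + 11×82.5 = 7367.5
n = Σf = 121
Mean = 7367.5 / 121 = 60.8884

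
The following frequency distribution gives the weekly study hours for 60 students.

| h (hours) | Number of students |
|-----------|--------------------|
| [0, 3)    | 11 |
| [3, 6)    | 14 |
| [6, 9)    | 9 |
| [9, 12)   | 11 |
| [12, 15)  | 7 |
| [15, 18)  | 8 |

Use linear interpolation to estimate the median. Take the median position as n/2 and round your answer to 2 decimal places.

Cumulative frequencies: 11, 25, 34, 45, 52, 60
n = 60; position = n/2 = 30.
This falls in the class [6, 9): L = 6, F = 25, f = 9, h = 3.
Median ≈ 6 + ((30 − 25) / 9) × 3 = 7.6667

7.67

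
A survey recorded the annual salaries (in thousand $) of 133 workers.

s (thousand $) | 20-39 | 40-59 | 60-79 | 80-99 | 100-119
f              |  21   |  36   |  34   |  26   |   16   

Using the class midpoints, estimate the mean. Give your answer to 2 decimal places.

Midpoints: 29.5, 49.5, 69.5, 89.5, 109.5
Σfm = 21×29.5 + 36×49.5 + 34×69.5 + 26×89.5 + 16×109.5 = 8843.5
n = Σf = 133
Mean = 8843.5 / 133 = 66.4925

66.49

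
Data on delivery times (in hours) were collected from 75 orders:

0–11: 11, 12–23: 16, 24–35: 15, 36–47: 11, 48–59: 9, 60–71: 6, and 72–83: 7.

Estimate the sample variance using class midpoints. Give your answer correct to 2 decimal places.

Midpoints: 5.5, 17.5, 29.5, 41.5, 53.5, 65.5, 77.5
n = 75, Σfm = 2656.5, mean = 35.4200
Σfm² = 130776.75
Σf(m − x̄)² = Σfm² − (Σfm)²/n = 130776.75 − 2656.5²/75 = 36683.5200
Sample variance = 36683.5200 / 74 = 495.7232

495.72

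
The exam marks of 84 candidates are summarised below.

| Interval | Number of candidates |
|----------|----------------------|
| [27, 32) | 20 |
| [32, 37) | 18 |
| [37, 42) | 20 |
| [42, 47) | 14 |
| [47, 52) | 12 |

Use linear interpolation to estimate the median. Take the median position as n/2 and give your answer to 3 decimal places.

38.000

Cumulative frequencies: 20, 38, 58, 72, 84
n = 84; position = n/2 = 42.
This falls in the class [37, 42): L = 37, F = 38, f = 20, h = 5.
Median ≈ 37 + ((42 − 38) / 20) × 5 = 38.0000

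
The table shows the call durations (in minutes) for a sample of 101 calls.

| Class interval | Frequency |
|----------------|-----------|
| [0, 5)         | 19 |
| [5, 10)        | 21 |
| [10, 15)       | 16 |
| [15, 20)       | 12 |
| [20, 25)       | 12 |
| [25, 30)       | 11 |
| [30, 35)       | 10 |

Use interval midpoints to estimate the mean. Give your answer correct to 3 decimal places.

Midpoints: 2.5, 7.5, 12.5, 17.5, 22.5, 27.5, 32.5
Σfm = 19×2.5 + 21×7.5 + 16×12.5 + 12×17.5 + 12×22.5 + 11×27.5 + 10×32.5 = 1512.5
n = Σf = 101
Mean = 1512.5 / 101 = 14.9752

14.975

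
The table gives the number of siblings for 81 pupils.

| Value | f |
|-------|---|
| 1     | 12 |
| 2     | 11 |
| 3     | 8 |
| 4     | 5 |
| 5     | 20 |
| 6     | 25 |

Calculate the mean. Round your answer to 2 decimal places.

4.05

Values: 1, 2, 3, 4, 5, 6
Σfx = 12×1 + 11×2 + 8×3 + 5×4 + 20×5 + 25×6 = 328
n = Σf = 81
Mean = 328 / 81 = 4.0494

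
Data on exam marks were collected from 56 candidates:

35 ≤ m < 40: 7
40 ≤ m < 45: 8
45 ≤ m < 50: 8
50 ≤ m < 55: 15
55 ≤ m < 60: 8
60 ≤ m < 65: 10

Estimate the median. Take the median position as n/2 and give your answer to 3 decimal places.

51.667

Cumulative frequencies: 7, 15, 23, 38, 46, 56
n = 56; position = n/2 = 28.
This falls in the class 50 ≤ m < 55: L = 50, F = 23, f = 15, h = 5.
Median ≈ 50 + ((28 − 23) / 15) × 5 = 51.6667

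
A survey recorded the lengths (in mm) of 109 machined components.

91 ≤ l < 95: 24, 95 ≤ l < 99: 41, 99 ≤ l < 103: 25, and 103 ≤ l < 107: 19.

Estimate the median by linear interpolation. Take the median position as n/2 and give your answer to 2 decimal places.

97.98

Cumulative frequencies: 24, 65, 90, 109
n = 109; position = n/2 = 54.5.
This falls in the class 95 ≤ l < 99: L = 95, F = 24, f = 41, h = 4.
Median ≈ 95 + ((54.5 − 24) / 41) × 4 = 97.9756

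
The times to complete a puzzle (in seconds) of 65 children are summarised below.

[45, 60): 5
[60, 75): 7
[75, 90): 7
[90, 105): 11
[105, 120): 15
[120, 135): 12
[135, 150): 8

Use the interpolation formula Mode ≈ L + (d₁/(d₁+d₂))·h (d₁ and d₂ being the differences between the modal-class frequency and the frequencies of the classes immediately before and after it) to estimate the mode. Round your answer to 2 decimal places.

113.57

Modal class: [105, 120) (highest frequency 15).
d₁ = 15 − 11 = 4, d₂ = 15 − 12 = 3
Mode ≈ 105 + (4/(4+3)) × 15 = 105 + 8.5714 = 113.5714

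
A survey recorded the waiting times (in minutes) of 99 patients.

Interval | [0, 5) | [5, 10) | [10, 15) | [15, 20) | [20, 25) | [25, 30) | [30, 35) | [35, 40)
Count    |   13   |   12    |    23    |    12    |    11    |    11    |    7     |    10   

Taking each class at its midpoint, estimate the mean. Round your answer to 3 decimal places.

Midpoints: 2.5, 7.5, 12.5, 17.5, 22.5, 27.5, 32.5, 37.5
Σfm = 13×2.5 + 12×7.5 + 23×12.5 + 12×17.5 + 11×22.5 + 11×27.5 + 7×32.5 + 10×37.5 = 1772.5
n = Σf = 99
Mean = 1772.5 / 99 = 17.9040

17.904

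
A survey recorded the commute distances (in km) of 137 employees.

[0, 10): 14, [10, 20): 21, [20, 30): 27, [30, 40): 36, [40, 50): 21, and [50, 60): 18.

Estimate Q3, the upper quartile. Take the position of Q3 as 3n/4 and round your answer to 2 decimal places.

Cumulative frequencies: 14, 35, 62, 98, 119, 137
n = 137; position = 3n/4 = 102.75.
This falls in the class [40, 50): L = 40, F = 98, f = 21, h = 10.
Upper quartile ≈ 40 + ((102.75 − 98) / 21) × 10 = 42.2619

42.26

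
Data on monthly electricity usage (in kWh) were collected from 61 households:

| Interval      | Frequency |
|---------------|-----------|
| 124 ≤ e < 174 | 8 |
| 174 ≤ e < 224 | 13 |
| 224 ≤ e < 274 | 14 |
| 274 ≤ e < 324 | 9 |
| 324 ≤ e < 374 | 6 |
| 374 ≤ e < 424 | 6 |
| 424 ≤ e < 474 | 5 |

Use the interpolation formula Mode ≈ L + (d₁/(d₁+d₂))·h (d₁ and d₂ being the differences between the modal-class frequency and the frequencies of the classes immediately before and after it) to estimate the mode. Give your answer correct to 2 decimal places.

232.33

Modal class: 224 ≤ e < 274 (highest frequency 14).
d₁ = 14 − 13 = 1, d₂ = 14 − 9 = 5
Mode ≈ 224 + (1/(1+5)) × 50 = 224 + 8.3333 = 232.3333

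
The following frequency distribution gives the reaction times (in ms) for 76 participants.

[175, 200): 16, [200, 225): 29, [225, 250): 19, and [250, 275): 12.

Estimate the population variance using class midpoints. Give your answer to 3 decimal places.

Midpoints: 187.5, 212.5, 237.5, 262.5
n = 76, Σfm = 16825, mean = 221.3816
Σfm² = 3770625
Σf(m − x̄)² = Σfm² − (Σfm)²/n = 3770625 − 16825²/76 = 45879.9342
Population variance = 45879.9342 / 76 = 603.6833

603.683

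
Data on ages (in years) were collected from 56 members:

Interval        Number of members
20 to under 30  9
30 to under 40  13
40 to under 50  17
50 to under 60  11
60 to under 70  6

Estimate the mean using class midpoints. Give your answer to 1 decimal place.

43.6

Midpoints: 25, 35, 45, 55, 65
Σfm = 9×25 + 13×35 + 17×45 + 11×55 + 6×65 = 2440
n = Σf = 56
Mean = 2440 / 56 = 43.5714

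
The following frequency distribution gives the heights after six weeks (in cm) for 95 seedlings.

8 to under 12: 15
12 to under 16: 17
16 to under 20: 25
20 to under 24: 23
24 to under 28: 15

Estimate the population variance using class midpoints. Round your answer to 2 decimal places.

26.88

Midpoints: 10, 14, 18, 22, 26
n = 95, Σfm = 1734, mean = 18.2526
Σfm² = 34204
Σf(m − x̄)² = Σfm² − (Σfm)²/n = 34204 − 1734²/95 = 2553.9368
Population variance = 2553.9368 / 95 = 26.8835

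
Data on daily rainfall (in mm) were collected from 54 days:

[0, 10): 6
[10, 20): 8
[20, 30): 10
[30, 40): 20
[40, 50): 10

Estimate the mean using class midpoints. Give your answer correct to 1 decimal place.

Midpoints: 5, 15, 25, 35, 45
Σfm = 6×5 + 8×15 + 10×25 + 20×35 + 10×45 = 1550
n = Σf = 54
Mean = 1550 / 54 = 28.7037

28.7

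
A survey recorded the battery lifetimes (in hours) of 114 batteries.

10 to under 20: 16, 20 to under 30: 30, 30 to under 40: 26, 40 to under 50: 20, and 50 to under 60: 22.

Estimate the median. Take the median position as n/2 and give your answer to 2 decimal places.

34.23

Cumulative frequencies: 16, 46, 72, 92, 114
n = 114; position = n/2 = 57.
This falls in the class 30 to under 40: L = 30, F = 46, f = 26, h = 10.
Median ≈ 30 + ((57 − 46) / 26) × 10 = 34.2308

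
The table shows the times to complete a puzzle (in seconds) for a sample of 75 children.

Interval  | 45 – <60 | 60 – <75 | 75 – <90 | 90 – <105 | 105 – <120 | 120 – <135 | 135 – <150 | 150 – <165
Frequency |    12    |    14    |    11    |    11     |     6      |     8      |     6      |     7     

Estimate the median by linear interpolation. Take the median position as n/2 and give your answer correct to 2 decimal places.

Cumulative frequencies: 12, 26, 37, 48, 54, 62, 68, 75
n = 75; position = n/2 = 37.5.
This falls in the class 90 – <105: L = 90, F = 37, f = 11, h = 15.
Median ≈ 90 + ((37.5 − 37) / 11) × 15 = 90.6818

90.68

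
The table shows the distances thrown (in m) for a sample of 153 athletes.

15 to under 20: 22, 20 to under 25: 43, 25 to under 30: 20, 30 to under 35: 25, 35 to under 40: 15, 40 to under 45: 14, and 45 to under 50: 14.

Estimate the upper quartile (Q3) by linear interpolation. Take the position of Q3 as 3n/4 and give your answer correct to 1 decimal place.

Cumulative frequencies: 22, 65, 85, 110, 125, 139, 153
n = 153; position = 3n/4 = 114.75.
This falls in the class 35 to under 40: L = 35, F = 110, f = 15, h = 5.
Upper quartile ≈ 35 + ((114.75 − 110) / 15) × 5 = 36.5833

36.6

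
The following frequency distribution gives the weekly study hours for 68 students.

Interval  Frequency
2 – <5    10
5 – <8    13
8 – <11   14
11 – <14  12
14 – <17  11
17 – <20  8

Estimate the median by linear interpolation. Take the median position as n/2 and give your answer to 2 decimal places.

10.36

Cumulative frequencies: 10, 23, 37, 49, 60, 68
n = 68; position = n/2 = 34.
This falls in the class 8 – <11: L = 8, F = 23, f = 14, h = 3.
Median ≈ 8 + ((34 − 23) / 14) × 3 = 10.3571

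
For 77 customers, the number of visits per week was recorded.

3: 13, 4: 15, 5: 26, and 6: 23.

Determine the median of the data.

Cumulative frequencies: 13, 28, 54, 77
n = 77, so the median is the value in position (n+1)/2 = 39.
Position 39 falls at value 5.

5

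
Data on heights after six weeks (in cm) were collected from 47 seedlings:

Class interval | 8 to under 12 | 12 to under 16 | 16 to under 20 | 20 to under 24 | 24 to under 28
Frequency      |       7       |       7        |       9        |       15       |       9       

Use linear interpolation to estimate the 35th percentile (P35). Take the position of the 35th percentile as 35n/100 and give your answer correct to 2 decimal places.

17.09

Cumulative frequencies: 7, 14, 23, 38, 47
n = 47; position = 35n/100 = 16.45.
This falls in the class 16 to under 20: L = 16, F = 14, f = 9, h = 4.
35th percentile ≈ 16 + ((16.45 − 14) / 9) × 4 = 17.0889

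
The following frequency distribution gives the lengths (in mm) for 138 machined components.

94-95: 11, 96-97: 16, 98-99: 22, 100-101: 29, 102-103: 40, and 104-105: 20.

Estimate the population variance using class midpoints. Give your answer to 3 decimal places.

8.830

Midpoints: 94.5, 96.5, 98.5, 100.5, 102.5, 104.5
n = 138, Σfm = 13855, mean = 100.3986
Σfm² = 1392240.5
Σf(m − x̄)² = Σfm² − (Σfm)²/n = 1392240.5 − 13855²/138 = 1218.5797
Population variance = 1218.5797 / 138 = 8.8303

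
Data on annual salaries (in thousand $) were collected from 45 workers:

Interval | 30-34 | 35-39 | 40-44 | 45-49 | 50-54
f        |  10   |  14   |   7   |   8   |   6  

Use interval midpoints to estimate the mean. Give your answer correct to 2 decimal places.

40.44

Midpoints: 32, 37, 42, 47, 52
Σfm = 10×32 + 14×37 + 7×42 + 8×47 + 6×52 = 1820
n = Σf = 45
Mean = 1820 / 45 = 40.4444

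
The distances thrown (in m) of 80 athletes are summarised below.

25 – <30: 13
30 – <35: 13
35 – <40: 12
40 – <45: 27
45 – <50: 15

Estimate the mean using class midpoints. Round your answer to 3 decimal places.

38.625

Midpoints: 27.5, 32.5, 37.5, 42.5, 47.5
Σfm = 13×27.5 + 13×32.5 + 12×37.5 + 27×42.5 + 15×47.5 = 3090
n = Σf = 80
Mean = 3090 / 80 = 38.6250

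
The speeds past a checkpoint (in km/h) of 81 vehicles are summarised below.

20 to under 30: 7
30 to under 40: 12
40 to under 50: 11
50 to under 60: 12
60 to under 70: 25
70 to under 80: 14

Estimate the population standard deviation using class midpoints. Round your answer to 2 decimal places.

Midpoints: 25, 35, 45, 55, 65, 75
n = 81, Σfm = 4425, mean = 54.6296
Σfm² = 262025
Σf(m − x̄)² = Σfm² − (Σfm)²/n = 262025 − 4425²/81 = 20288.8889
Population variance = 20288.8889 / 81 = 250.4801
Standard deviation = √250.4801 = 15.8266

15.83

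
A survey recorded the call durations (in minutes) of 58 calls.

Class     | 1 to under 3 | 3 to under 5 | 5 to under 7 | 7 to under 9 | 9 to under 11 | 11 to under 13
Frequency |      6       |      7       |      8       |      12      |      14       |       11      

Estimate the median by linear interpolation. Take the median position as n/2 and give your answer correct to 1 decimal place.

Cumulative frequencies: 6, 13, 21, 33, 47, 58
n = 58; position = n/2 = 29.
This falls in the class 7 to under 9: L = 7, F = 21, f = 12, h = 2.
Median ≈ 7 + ((29 − 21) / 12) × 2 = 8.3333

8.3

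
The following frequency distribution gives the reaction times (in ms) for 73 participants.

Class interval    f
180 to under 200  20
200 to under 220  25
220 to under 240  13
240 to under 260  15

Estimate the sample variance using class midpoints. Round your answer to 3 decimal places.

476.408

Midpoints: 190, 210, 230, 250
n = 73, Σfm = 15790, mean = 216.3014
Σfm² = 3449700
Σf(m − x̄)² = Σfm² − (Σfm)²/n = 3449700 − 15790²/73 = 34301.3699
Sample variance = 34301.3699 / 72 = 476.4079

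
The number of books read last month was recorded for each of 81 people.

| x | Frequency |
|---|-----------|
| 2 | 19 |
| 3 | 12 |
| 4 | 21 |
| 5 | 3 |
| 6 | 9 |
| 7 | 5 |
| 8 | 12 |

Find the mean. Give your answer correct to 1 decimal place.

Values: 2, 3, 4, 5, 6, 7, 8
Σfx = 19×2 + 12×3 + 21×4 + 3×5 + 9×6 + 5×7 + 12×8 = 358
n = Σf = 81
Mean = 358 / 81 = 4.4198

4.4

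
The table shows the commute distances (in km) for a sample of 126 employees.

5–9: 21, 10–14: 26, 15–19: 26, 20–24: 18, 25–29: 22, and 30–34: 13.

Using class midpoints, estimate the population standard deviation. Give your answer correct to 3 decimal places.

8.022

Midpoints: 7, 12, 17, 22, 27, 32
n = 126, Σfm = 2307, mean = 18.3095
Σfm² = 50349
Σf(m − x̄)² = Σfm² − (Σfm)²/n = 50349 − 2307²/126 = 8108.9286
Population variance = 8108.9286 / 126 = 64.3566
Standard deviation = √64.3566 = 8.0223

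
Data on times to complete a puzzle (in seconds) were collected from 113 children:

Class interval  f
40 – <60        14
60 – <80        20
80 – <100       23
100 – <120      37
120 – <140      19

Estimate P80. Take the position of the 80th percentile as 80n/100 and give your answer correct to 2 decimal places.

Cumulative frequencies: 14, 34, 57, 94, 113
n = 113; position = 80n/100 = 90.4.
This falls in the class 100 – <120: L = 100, F = 57, f = 37, h = 20.
80th percentile ≈ 100 + ((90.4 − 57) / 37) × 20 = 118.0541

118.05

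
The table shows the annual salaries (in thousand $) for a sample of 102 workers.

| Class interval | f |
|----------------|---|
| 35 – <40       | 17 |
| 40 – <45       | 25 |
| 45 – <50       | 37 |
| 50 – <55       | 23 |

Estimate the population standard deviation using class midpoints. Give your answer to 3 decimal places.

5.032

Midpoints: 37.5, 42.5, 47.5, 52.5
n = 102, Σfm = 4665, mean = 45.7353
Σfm² = 215937.5
Σf(m − x̄)² = Σfm² − (Σfm)²/n = 215937.5 − 4665²/102 = 2582.3529
Population variance = 2582.3529 / 102 = 25.3172
Standard deviation = √25.3172 = 5.0316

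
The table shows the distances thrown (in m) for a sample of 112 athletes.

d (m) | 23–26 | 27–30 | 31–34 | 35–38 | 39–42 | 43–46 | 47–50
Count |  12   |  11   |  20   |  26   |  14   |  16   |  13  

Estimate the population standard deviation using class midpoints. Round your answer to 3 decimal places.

Midpoints: 24.5, 28.5, 32.5, 36.5, 40.5, 44.5, 48.5
n = 112, Σfm = 4116, mean = 36.7500
Σfm² = 157128
Σf(m − x̄)² = Σfm² − (Σfm)²/n = 157128 − 4116²/112 = 5865.0000
Population variance = 5865.0000 / 112 = 52.3661
Standard deviation = √52.3661 = 7.2364

7.236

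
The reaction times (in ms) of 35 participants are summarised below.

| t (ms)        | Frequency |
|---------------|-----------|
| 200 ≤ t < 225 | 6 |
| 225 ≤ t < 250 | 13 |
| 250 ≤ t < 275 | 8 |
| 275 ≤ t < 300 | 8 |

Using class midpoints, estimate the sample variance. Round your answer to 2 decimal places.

675.42

Midpoints: 212.5, 237.5, 262.5, 287.5
n = 35, Σfm = 8762.5, mean = 250.3571
Σfm² = 2216718.75
Σf(m − x̄)² = Σfm² − (Σfm)²/n = 2216718.75 − 8762.5²/35 = 22964.2857
Sample variance = 22964.2857 / 34 = 675.4202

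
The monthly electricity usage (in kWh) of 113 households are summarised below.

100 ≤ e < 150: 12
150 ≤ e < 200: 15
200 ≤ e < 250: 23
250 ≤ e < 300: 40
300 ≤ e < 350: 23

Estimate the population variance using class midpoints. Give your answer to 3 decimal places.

Midpoints: 125, 175, 225, 275, 325
n = 113, Σfm = 27775, mean = 245.7965
Σfm² = 7265625
Σf(m − x̄)² = Σfm² − (Σfm)²/n = 7265625 − 27775²/113 = 438628.3186
Population variance = 438628.3186 / 113 = 3881.6665

3881.667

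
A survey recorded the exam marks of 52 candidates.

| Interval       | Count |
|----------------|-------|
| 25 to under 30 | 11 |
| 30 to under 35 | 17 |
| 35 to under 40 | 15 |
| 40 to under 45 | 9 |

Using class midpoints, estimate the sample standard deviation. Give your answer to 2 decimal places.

Midpoints: 27.5, 32.5, 37.5, 42.5
n = 52, Σfm = 1800, mean = 34.6154
Σfm² = 63625
Σf(m − x̄)² = Σfm² − (Σfm)²/n = 63625 − 1800²/52 = 1317.3077
Sample variance = 1317.3077 / 51 = 25.8296
Standard deviation = √25.8296 = 5.0823

5.08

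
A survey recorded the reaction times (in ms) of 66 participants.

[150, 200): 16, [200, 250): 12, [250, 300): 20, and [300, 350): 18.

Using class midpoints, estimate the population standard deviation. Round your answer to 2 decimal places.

56.33

Midpoints: 175, 225, 275, 325
n = 66, Σfm = 16850, mean = 255.3030
Σfm² = 4511250
Σf(m − x̄)² = Σfm² − (Σfm)²/n = 4511250 − 16850²/66 = 209393.9394
Population variance = 209393.9394 / 66 = 3172.6354
Standard deviation = √3172.6354 = 56.3262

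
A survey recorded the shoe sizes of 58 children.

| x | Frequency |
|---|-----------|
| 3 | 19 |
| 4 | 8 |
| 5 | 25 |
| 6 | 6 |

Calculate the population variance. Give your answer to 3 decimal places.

1.076

Values: 3, 4, 5, 6
n = 58, Σfx = 250, mean = 4.3103
Σfx² = 1140
Σf(x − x̄)² = Σfx² − (Σfx)²/n = 1140 − 250²/58 = 62.4138
Population variance = 62.4138 / 58 = 1.0761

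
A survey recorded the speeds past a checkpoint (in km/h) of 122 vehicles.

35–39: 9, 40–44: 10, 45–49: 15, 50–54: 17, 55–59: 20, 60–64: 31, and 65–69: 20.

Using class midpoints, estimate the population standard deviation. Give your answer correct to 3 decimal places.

Midpoints: 37, 42, 47, 52, 57, 62, 67
n = 122, Σfm = 6744, mean = 55.2787
Σfm² = 382988
Σf(m − x̄)² = Σfm² − (Σfm)²/n = 382988 − 6744²/122 = 10188.5246
Population variance = 10188.5246 / 122 = 83.5125
Standard deviation = √83.5125 = 9.1385

9.139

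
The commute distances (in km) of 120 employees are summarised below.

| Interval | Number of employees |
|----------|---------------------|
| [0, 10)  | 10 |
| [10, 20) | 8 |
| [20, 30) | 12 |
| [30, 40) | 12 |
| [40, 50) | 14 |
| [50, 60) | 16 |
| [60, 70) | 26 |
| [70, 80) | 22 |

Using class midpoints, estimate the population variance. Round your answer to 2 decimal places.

500.31

Midpoints: 5, 15, 25, 35, 45, 55, 65, 75
n = 120, Σfm = 5740, mean = 47.8333
Σfm² = 334600
Σf(m − x̄)² = Σfm² − (Σfm)²/n = 334600 − 5740²/120 = 60036.6667
Population variance = 60036.6667 / 120 = 500.3056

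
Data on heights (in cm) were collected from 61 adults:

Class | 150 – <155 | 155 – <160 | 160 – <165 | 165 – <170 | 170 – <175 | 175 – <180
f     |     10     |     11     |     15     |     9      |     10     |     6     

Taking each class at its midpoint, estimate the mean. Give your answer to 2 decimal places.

Midpoints: 152.5, 157.5, 162.5, 167.5, 172.5, 177.5
Σfm = 10×152.5 + 11×157.5 + 15×162.5 + 9×167.5 + 10×172.5 + 6×177.5 = 9992.5
n = Σf = 61
Mean = 9992.5 / 61 = 163.8115

163.81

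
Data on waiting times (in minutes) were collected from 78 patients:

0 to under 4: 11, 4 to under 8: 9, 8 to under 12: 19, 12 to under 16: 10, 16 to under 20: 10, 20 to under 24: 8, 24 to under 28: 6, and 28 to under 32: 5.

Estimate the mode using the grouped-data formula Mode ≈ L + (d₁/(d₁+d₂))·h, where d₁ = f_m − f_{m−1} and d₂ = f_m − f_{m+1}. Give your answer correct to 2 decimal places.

10.11

Modal class: 8 to under 12 (highest frequency 19).
d₁ = 19 − 9 = 10, d₂ = 19 − 10 = 9
Mode ≈ 8 + (10/(10+9)) × 4 = 8 + 2.1053 = 10.1053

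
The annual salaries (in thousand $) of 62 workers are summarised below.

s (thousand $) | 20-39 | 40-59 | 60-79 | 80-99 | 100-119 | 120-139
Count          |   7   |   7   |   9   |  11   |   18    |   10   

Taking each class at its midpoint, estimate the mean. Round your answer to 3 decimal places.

87.565

Midpoints: 29.5, 49.5, 69.5, 89.5, 109.5, 129.5
Σfm = 7×29.5 + 7×49.5 + 9×69.5 + 11×89.5 + 18×109.5 + 10×129.5 = 5429
n = Σf = 62
Mean = 5429 / 62 = 87.5645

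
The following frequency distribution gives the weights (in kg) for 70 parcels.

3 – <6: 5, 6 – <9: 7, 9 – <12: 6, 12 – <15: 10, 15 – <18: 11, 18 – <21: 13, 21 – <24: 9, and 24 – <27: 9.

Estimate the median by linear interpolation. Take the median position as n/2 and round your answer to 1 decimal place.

Cumulative frequencies: 5, 12, 18, 28, 39, 52, 61, 70
n = 70; position = n/2 = 35.
This falls in the class 15 – <18: L = 15, F = 28, f = 11, h = 3.
Median ≈ 15 + ((35 − 28) / 11) × 3 = 16.9091

16.9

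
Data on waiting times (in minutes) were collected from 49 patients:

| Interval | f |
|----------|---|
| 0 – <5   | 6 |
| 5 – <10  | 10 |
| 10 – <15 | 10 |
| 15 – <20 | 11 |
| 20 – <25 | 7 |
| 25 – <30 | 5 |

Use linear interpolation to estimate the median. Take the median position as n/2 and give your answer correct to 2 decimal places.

14.25

Cumulative frequencies: 6, 16, 26, 37, 44, 49
n = 49; position = n/2 = 24.5.
This falls in the class 10 – <15: L = 10, F = 16, f = 10, h = 5.
Median ≈ 10 + ((24.5 − 16) / 10) × 5 = 14.2500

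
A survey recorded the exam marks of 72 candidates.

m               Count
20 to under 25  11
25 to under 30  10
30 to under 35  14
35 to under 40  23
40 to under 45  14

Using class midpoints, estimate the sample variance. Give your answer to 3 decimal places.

45.066

Midpoints: 22.5, 27.5, 32.5, 37.5, 42.5
n = 72, Σfm = 2435, mean = 33.8194
Σfm² = 85550
Σf(m − x̄)² = Σfm² − (Σfm)²/n = 85550 − 2435²/72 = 3199.6528
Sample variance = 3199.6528 / 71 = 45.0655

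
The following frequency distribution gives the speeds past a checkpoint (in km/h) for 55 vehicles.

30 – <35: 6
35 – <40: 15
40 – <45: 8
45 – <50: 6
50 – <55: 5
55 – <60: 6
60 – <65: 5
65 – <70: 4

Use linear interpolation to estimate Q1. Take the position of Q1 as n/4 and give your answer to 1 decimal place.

Cumulative frequencies: 6, 21, 29, 35, 40, 46, 51, 55
n = 55; position = n/4 = 13.75.
This falls in the class 35 – <40: L = 35, F = 6, f = 15, h = 5.
Lower quartile ≈ 35 + ((13.75 − 6) / 15) × 5 = 37.5833

37.6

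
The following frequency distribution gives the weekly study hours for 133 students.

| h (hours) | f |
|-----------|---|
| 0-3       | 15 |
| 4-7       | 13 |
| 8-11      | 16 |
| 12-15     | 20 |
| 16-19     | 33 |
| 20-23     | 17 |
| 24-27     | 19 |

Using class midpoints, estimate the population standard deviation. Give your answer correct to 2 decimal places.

Midpoints: 1.5, 5.5, 9.5, 13.5, 17.5, 21.5, 25.5
n = 133, Σfm = 1943.5, mean = 14.6128
Σfm² = 35835.25
Σf(m − x̄)² = Σfm² − (Σfm)²/n = 35835.25 − 1943.5²/133 = 7435.3083
Population variance = 7435.3083 / 133 = 55.9046
Standard deviation = √55.9046 = 7.4769

7.48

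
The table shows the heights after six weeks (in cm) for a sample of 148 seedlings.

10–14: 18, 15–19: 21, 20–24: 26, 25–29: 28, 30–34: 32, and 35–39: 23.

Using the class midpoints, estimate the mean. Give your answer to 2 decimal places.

Midpoints: 12, 17, 22, 27, 32, 37
Σfm = 18×12 + 21×17 + 26×22 + 28×27 + 32×32 + 23×37 = 3776
n = Σf = 148
Mean = 3776 / 148 = 25.5135

25.51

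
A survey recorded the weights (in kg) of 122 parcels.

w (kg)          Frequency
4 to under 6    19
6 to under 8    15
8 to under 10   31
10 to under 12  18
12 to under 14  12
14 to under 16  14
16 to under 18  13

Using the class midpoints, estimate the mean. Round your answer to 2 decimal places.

10.36

Midpoints: 5, 7, 9, 11, 13, 15, 17
Σfm = 19×5 + 15×7 + 31×9 + 18×11 + 12×13 + 14×15 + 13×17 = 1264
n = Σf = 122
Mean = 1264 / 122 = 10.3607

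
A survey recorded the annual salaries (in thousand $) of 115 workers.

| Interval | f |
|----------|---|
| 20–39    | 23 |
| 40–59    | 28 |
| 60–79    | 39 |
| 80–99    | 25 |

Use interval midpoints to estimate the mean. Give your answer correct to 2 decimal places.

60.98

Midpoints: 29.5, 49.5, 69.5, 89.5
Σfm = 23×29.5 + 28×49.5 + 39×69.5 + 25×89.5 = 7012.5
n = Σf = 115
Mean = 7012.5 / 115 = 60.9783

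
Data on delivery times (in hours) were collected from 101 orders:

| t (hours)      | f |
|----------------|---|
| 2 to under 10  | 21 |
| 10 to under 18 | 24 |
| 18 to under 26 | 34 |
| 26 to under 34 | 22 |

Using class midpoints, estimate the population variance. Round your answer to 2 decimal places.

Midpoints: 6, 14, 22, 30
n = 101, Σfm = 1870, mean = 18.5149
Σfm² = 41716
Σf(m − x̄)² = Σfm² − (Σfm)²/n = 41716 − 1870²/101 = 7093.2277
Population variance = 7093.2277 / 101 = 70.2300

70.23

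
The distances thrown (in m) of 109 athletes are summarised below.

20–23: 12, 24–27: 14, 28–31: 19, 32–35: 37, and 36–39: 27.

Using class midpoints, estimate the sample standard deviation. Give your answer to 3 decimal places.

Midpoints: 21.5, 25.5, 29.5, 33.5, 37.5
n = 109, Σfm = 3427.5, mean = 31.4450
Σfm² = 110677.25
Σf(m − x̄)² = Σfm² − (Σfm)²/n = 110677.25 − 3427.5²/109 = 2899.6697
Sample variance = 2899.6697 / 108 = 26.8488
Standard deviation = √26.8488 = 5.1816

5.182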